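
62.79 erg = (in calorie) 1.501e-06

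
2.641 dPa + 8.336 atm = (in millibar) 8446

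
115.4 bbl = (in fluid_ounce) 6.204e+05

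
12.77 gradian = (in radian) 0.2006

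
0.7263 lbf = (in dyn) 3.231e+05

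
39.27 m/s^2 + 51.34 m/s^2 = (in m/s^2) 90.61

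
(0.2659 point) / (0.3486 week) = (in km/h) 1.602e-09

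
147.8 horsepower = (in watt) 1.102e+05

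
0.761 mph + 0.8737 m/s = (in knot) 2.36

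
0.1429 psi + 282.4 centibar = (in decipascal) 2.834e+06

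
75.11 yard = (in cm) 6868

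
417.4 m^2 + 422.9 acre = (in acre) 423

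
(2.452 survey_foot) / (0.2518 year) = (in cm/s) 9.412e-06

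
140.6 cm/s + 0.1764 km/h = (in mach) 0.004273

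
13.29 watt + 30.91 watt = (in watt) 44.2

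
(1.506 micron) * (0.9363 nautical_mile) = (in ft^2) 0.02811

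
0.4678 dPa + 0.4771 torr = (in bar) 0.0006365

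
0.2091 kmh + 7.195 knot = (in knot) 7.308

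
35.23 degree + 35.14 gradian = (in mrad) 1167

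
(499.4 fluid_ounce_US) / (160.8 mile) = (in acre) 1.41e-11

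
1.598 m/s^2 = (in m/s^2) 1.598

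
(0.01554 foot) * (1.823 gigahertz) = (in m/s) 8.635e+06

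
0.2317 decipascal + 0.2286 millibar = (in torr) 0.1716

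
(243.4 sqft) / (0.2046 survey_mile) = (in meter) 0.06867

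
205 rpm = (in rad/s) 21.47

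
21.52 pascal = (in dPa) 215.2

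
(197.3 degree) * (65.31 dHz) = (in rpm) 214.8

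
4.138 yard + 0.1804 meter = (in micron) 3.964e+06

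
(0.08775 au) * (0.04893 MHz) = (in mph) 1.437e+15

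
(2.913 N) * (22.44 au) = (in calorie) 2.337e+12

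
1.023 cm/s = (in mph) 0.02288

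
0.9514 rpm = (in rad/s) 0.09963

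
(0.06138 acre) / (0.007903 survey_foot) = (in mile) 64.07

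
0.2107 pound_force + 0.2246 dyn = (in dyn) 9.372e+04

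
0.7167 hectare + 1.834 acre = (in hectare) 1.459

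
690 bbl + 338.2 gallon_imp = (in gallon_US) 2.939e+04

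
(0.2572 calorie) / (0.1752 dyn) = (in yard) 6.717e+05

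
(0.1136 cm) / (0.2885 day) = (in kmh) 1.641e-07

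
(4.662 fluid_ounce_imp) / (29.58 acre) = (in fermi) 1.107e+06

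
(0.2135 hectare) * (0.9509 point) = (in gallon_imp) 157.5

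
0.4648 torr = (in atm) 0.0006116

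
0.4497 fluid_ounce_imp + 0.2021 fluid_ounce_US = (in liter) 0.01875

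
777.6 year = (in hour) 6.812e+06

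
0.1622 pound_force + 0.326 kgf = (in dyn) 3.918e+05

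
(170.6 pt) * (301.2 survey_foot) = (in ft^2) 59.47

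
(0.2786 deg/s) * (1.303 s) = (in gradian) 0.4034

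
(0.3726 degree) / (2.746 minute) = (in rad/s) 3.947e-05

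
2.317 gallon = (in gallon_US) 2.317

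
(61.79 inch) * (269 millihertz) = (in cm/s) 42.22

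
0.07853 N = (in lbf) 0.01765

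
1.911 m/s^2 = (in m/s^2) 1.911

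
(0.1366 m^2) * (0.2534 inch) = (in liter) 0.8792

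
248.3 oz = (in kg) 7.039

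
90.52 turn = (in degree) 3.259e+04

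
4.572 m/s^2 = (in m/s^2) 4.572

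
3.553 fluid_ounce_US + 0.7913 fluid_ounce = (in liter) 0.1285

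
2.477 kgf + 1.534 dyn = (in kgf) 2.477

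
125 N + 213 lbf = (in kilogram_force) 109.4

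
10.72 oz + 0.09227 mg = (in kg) 0.3039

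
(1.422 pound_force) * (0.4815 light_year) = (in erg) 2.881e+23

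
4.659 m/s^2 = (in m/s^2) 4.659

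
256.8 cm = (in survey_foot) 8.425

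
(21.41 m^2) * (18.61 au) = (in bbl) 3.749e+14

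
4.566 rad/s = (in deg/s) 261.6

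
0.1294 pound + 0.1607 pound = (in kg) 0.1316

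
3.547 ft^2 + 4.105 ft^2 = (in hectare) 7.109e-05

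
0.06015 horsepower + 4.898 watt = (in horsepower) 0.06672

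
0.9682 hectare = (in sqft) 1.042e+05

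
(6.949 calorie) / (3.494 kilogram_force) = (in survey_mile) 0.0005273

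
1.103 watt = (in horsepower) 0.001479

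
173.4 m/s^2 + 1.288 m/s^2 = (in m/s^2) 174.7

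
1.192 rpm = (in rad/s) 0.1248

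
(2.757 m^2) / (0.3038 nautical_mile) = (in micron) 4900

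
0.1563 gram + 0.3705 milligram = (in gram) 0.1567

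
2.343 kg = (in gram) 2343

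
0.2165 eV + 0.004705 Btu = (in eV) 3.098e+19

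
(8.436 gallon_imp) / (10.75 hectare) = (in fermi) 3.568e+08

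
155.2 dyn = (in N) 0.001552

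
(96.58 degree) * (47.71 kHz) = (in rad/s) 8.042e+04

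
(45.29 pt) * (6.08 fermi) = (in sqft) 1.046e-15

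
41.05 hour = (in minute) 2463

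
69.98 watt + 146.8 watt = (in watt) 216.8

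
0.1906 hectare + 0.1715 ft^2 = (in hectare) 0.1906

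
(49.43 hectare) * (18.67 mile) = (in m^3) 1.485e+10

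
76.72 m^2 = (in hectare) 0.007672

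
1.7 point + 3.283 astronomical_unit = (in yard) 5.371e+11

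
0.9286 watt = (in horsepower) 0.001245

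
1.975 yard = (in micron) 1.806e+06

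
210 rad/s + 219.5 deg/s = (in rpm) 2042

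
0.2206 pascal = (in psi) 3.2e-05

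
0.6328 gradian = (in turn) 0.001582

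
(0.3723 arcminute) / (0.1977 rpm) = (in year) 1.659e-10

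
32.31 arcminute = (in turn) 0.001496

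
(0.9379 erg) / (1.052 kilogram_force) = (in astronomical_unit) 6.077e-20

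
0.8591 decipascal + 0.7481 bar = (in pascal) 7.481e+04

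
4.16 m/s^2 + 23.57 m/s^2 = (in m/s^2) 27.73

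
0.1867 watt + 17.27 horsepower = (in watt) 1.288e+04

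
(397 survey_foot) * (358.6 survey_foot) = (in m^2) 1.323e+04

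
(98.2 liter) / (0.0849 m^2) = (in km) 0.001157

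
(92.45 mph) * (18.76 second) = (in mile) 0.4818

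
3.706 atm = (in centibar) 375.5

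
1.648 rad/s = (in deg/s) 94.42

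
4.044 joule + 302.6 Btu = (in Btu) 302.6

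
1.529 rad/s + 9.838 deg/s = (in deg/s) 97.44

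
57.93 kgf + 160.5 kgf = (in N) 2142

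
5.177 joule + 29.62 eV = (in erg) 5.177e+07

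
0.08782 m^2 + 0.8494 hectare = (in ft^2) 9.143e+04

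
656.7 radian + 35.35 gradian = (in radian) 657.3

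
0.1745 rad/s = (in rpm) 1.666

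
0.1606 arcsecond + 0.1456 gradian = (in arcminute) 7.865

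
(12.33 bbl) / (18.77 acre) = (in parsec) 8.364e-22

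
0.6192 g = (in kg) 0.0006192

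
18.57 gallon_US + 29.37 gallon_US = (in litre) 181.5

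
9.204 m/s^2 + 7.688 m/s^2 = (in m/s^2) 16.89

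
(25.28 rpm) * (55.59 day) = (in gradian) 8.095e+08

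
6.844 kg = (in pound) 15.09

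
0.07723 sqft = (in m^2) 0.007175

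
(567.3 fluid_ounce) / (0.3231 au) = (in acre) 8.577e-17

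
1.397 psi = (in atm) 0.09506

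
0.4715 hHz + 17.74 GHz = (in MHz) 1.774e+04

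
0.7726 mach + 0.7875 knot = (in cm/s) 2.635e+04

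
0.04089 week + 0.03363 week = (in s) 4.507e+04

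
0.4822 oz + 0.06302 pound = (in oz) 1.491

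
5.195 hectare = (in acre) 12.84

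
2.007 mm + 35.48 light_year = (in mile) 2.086e+14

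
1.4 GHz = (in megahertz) 1400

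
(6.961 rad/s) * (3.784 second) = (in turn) 4.192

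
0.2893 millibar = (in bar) 0.0002893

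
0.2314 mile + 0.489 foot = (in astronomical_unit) 2.49e-09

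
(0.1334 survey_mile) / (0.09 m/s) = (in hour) 0.6626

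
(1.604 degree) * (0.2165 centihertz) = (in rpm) 0.0005788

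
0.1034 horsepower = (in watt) 77.11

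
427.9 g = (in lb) 0.9434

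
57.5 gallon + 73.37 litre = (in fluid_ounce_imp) 1.024e+04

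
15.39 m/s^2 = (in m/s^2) 15.39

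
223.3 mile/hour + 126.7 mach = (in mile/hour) 9.673e+04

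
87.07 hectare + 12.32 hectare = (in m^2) 9.939e+05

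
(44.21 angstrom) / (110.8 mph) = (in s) 8.926e-11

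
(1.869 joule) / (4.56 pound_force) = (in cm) 9.214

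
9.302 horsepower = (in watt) 6937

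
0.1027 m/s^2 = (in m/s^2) 0.1027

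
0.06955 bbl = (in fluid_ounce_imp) 389.2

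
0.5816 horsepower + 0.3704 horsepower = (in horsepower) 0.952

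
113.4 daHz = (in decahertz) 113.4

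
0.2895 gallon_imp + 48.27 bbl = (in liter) 7676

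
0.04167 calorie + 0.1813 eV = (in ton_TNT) 4.167e-11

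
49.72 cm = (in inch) 19.57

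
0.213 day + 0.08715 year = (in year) 0.08773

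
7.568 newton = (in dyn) 7.568e+05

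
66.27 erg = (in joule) 6.627e-06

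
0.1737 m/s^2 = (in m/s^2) 0.1737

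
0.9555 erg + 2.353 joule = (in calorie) 0.5624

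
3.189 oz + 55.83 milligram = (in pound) 0.1994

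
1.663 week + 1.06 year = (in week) 56.93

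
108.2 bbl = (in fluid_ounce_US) 5.817e+05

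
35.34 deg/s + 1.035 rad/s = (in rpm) 15.77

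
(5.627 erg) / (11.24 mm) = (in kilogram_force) 5.105e-06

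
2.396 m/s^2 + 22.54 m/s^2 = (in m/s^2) 24.94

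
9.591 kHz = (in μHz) 9.591e+09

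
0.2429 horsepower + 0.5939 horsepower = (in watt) 624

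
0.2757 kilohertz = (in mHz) 2.757e+05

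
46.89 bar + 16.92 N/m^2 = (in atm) 46.28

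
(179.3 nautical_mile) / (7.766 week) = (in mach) 0.0002076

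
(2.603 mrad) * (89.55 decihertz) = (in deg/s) 1.336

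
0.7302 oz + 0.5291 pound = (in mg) 2.607e+05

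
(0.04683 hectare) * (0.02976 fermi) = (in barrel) 8.766e-14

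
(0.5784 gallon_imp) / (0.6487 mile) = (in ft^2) 2.711e-05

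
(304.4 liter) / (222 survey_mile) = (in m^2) 8.52e-07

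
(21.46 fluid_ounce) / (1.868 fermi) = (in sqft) 3.657e+12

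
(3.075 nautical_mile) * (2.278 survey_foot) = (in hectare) 0.3954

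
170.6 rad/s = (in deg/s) 9775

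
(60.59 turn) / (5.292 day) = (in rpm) 0.007951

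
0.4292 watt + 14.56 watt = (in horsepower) 0.0201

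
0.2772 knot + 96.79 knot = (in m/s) 49.94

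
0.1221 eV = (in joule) 1.956e-20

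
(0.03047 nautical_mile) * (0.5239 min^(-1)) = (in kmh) 1.774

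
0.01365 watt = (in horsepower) 1.83e-05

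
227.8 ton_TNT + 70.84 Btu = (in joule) 9.531e+11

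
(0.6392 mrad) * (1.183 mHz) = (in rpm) 7.221e-06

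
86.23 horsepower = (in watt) 6.43e+04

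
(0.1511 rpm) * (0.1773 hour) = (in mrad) 1.01e+04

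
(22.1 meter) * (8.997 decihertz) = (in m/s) 19.88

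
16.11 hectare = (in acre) 39.81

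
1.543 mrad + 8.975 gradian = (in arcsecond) 2.94e+04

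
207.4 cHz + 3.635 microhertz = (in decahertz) 0.2074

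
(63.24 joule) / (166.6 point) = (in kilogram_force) 109.7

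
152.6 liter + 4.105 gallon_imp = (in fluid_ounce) 5791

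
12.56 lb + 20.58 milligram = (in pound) 12.56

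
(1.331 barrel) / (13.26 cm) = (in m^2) 1.596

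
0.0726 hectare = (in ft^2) 7815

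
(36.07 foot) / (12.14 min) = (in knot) 0.02934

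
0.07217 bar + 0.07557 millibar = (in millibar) 72.25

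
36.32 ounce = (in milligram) 1.03e+06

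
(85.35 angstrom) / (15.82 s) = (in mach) 1.584e-12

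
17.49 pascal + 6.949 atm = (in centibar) 704.1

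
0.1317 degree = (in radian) 0.002299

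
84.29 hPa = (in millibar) 84.29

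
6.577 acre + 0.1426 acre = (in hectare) 2.719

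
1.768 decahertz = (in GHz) 1.768e-08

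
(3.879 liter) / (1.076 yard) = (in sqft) 0.04244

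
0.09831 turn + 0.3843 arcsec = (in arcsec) 1.274e+05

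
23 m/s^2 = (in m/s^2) 23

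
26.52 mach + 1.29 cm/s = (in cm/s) 9.03e+05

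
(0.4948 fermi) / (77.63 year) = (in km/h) 7.276e-25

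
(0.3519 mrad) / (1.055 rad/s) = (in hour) 9.265e-08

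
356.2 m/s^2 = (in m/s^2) 356.2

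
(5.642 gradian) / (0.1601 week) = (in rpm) 8.74e-06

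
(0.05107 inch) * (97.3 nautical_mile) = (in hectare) 0.02338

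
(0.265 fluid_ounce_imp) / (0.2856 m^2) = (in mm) 0.02636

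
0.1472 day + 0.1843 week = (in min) 2070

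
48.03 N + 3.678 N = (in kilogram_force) 5.273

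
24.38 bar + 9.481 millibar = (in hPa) 2.439e+04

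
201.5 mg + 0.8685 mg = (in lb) 0.0004461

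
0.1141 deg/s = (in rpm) 0.01902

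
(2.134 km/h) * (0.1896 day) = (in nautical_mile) 5.243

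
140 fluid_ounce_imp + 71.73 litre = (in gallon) 20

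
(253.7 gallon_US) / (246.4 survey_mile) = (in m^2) 2.422e-06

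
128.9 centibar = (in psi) 18.7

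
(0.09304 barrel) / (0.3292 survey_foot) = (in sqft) 1.587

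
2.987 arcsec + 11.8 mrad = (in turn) 0.00188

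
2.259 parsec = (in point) 1.976e+20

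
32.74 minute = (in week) 0.003248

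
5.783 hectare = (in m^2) 5.783e+04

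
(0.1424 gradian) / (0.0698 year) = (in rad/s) 1.016e-09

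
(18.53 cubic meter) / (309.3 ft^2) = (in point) 1828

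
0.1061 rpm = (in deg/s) 0.6366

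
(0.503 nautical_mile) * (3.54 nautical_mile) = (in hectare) 610.7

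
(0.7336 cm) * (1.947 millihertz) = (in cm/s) 0.001428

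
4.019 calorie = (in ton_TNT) 4.019e-09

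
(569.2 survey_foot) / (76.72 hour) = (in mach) 1.845e-06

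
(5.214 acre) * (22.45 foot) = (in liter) 1.444e+08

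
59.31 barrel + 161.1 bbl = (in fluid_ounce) 1.185e+06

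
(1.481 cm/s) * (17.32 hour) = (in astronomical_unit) 6.173e-09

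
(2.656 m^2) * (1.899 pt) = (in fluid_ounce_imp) 62.62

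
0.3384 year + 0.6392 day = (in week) 17.74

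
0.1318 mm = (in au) 8.81e-16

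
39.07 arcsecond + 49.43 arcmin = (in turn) 0.002319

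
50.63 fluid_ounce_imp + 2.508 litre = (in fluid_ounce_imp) 138.9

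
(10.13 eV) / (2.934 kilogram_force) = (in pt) 1.599e-16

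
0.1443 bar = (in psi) 2.093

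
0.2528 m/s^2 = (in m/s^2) 0.2528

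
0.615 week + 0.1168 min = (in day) 4.305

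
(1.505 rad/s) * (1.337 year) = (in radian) 6.346e+07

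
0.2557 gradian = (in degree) 0.2301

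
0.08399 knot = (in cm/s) 4.321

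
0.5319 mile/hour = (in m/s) 0.2378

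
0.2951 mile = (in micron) 4.749e+08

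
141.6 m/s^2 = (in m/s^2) 141.6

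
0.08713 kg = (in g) 87.13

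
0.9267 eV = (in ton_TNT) 3.549e-29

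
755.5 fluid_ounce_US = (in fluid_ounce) 755.5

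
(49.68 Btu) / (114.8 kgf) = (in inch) 1833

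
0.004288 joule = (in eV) 2.676e+16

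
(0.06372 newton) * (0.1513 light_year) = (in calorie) 2.18e+13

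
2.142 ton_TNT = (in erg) 8.962e+16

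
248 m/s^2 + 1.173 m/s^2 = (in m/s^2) 249.2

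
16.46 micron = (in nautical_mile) 8.888e-09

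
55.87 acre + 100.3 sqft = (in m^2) 2.261e+05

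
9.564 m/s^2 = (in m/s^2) 9.564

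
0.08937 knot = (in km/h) 0.1655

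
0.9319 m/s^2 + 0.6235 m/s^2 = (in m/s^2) 1.555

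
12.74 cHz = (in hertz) 0.1274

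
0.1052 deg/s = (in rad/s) 0.001836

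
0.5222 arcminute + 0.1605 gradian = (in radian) 0.002673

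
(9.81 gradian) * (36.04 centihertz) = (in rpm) 0.5303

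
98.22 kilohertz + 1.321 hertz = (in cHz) 9.822e+06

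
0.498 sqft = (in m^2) 0.04627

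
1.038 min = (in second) 62.28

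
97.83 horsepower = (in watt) 7.295e+04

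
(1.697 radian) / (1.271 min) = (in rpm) 0.2125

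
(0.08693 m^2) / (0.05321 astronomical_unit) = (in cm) 1.092e-09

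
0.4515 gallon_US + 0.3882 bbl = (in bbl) 0.3989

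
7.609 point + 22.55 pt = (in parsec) 3.448e-19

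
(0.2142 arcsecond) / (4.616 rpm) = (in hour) 5.968e-10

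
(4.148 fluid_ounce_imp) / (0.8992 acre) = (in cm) 3.239e-06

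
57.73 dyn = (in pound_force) 0.0001298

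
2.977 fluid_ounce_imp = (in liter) 0.08459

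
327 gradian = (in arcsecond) 1.059e+06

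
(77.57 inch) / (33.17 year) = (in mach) 5.532e-12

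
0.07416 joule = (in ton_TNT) 1.772e-11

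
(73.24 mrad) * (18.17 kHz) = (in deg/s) 7.625e+04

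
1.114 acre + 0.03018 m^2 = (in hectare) 0.4508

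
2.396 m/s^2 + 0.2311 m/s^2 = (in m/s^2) 2.627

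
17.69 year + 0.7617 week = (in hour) 1.551e+05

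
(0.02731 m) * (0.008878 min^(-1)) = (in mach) 1.187e-08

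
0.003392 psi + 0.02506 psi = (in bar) 0.001962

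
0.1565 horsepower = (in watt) 116.7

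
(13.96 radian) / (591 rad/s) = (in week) 3.906e-08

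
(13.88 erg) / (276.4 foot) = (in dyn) 0.001648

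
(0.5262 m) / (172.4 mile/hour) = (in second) 0.006828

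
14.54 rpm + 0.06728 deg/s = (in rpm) 14.55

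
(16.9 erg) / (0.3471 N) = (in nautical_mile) 2.629e-09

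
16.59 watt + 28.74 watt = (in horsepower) 0.06079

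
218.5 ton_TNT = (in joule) 9.142e+11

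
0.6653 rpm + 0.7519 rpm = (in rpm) 1.417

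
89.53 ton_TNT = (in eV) 2.338e+30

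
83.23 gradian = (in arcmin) 4494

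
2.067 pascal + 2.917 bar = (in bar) 2.917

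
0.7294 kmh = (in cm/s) 20.26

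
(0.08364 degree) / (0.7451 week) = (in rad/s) 3.239e-09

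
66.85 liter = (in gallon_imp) 14.7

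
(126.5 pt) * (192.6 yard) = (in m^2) 7.859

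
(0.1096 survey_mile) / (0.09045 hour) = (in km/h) 1.95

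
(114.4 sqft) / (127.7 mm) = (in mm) 8.323e+04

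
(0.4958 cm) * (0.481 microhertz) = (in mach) 7.004e-12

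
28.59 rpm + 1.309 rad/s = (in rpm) 41.09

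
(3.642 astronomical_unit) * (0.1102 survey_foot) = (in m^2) 1.83e+10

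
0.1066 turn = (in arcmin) 2303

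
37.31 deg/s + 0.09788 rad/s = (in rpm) 7.153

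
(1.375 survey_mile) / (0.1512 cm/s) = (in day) 16.94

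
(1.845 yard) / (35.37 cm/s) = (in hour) 0.001325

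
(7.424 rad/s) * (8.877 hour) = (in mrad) 2.373e+08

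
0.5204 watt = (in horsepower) 0.0006979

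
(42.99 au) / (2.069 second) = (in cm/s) 3.108e+14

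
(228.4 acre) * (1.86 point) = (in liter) 6.065e+05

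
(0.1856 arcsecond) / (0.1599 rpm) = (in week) 8.885e-11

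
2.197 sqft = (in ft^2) 2.197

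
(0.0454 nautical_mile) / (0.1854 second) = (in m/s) 453.5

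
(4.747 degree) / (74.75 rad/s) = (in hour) 3.079e-07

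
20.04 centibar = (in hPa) 200.4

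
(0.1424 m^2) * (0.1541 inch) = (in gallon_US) 0.1472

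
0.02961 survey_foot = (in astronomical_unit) 6.033e-14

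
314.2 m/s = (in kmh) 1131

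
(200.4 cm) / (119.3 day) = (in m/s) 1.944e-07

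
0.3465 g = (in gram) 0.3465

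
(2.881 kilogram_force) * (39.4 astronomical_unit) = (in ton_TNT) 3.98e+04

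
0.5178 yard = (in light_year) 5.005e-17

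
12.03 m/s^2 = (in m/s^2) 12.03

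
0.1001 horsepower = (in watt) 74.64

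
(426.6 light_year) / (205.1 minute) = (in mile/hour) 7.336e+14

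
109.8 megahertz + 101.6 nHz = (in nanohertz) 1.098e+17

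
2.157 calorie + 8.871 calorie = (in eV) 2.88e+20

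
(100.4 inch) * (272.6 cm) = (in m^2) 6.952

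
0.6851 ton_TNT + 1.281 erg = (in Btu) 2.717e+06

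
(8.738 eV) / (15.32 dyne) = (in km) 9.138e-18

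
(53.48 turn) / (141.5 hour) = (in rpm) 0.006299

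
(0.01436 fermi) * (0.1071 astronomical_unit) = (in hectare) 2.301e-11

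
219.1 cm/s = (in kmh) 7.888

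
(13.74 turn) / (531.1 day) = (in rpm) 1.797e-05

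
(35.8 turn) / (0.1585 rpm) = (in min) 225.9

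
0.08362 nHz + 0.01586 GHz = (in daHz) 1.586e+06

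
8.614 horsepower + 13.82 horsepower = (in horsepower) 22.43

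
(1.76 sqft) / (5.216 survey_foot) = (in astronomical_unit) 6.875e-13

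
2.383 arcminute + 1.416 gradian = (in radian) 0.02294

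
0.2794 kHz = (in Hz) 279.4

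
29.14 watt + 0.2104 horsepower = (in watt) 186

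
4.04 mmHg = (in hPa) 5.386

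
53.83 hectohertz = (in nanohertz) 5.383e+12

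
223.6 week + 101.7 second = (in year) 4.288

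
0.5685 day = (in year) 0.001558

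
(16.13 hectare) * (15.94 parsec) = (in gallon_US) 2.096e+25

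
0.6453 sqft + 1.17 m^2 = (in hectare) 0.000123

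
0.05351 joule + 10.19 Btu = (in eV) 6.71e+22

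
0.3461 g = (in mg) 346.1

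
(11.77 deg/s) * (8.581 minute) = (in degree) 6060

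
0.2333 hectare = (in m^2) 2333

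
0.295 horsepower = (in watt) 220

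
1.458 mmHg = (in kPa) 0.1944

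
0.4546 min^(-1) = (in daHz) 0.0007577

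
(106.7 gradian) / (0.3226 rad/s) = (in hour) 0.001443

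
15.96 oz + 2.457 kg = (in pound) 6.414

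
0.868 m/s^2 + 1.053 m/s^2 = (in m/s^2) 1.921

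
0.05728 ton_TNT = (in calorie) 5.728e+07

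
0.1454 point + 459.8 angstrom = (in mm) 0.05134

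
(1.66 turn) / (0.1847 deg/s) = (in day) 0.03745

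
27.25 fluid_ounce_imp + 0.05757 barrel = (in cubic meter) 0.009927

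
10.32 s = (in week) 1.706e-05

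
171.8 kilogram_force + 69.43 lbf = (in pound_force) 448.2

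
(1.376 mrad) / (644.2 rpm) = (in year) 6.468e-13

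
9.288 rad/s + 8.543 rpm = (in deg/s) 583.4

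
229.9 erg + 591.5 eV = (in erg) 229.9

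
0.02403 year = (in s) 7.578e+05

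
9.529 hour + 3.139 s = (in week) 0.05673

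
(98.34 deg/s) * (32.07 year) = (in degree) 9.946e+10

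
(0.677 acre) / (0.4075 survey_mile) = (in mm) 4178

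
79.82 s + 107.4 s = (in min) 3.12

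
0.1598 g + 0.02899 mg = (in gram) 0.1598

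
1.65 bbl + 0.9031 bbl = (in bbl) 2.553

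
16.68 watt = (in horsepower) 0.02237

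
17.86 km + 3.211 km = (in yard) 2.304e+04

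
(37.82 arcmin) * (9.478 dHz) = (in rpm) 0.09957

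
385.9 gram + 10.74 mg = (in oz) 13.61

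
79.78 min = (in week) 0.007915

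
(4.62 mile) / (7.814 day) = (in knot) 0.02141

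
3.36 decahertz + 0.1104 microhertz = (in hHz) 0.336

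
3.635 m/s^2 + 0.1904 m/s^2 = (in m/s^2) 3.825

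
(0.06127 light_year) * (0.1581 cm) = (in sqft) 9.864e+12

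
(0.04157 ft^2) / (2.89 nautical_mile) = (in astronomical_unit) 4.823e-18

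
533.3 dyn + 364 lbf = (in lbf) 364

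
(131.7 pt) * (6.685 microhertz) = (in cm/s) 3.106e-05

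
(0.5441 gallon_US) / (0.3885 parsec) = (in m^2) 1.718e-19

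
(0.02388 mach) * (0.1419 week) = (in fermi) 6.978e+20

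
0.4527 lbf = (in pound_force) 0.4527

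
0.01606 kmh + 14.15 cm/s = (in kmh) 0.5255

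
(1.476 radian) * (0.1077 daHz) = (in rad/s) 1.59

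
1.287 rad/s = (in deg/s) 73.74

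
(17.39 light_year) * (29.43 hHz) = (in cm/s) 4.842e+22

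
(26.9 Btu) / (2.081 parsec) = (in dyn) 4.42e-08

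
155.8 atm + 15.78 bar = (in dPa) 1.736e+08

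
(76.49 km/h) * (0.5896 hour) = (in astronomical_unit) 3.015e-07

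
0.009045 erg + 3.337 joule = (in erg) 3.337e+07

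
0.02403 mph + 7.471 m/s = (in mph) 16.74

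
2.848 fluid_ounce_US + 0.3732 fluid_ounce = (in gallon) 0.02517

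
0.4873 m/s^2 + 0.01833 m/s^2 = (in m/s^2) 0.5056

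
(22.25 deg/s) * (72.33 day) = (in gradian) 1.545e+08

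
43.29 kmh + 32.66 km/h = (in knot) 41.01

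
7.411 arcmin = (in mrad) 2.156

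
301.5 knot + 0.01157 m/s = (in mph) 347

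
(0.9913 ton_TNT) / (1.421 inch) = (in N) 1.149e+11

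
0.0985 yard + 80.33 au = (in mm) 1.202e+16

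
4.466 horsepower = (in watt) 3330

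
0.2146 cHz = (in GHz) 2.146e-12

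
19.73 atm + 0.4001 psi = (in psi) 290.4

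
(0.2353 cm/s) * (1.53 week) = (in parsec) 7.056e-14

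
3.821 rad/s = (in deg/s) 218.9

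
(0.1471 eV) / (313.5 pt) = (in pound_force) 4.791e-20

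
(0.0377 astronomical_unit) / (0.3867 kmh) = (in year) 1665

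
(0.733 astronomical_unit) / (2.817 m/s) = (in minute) 6.488e+08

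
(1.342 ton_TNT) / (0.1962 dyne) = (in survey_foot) 9.389e+15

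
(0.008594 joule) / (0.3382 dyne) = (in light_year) 2.686e-13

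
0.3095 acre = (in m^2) 1253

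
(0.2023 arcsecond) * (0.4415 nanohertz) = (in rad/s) 4.33e-16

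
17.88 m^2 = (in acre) 0.004418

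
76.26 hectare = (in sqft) 8.209e+06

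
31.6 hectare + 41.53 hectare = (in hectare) 73.13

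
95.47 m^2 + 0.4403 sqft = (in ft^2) 1028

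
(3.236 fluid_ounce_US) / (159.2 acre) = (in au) 9.929e-22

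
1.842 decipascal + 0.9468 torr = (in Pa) 126.4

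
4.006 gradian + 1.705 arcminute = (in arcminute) 218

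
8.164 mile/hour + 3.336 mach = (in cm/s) 1.14e+05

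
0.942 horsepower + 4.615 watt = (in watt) 707.1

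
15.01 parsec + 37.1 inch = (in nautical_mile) 2.501e+14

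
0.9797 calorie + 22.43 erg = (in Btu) 0.003885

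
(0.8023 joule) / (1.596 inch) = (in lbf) 4.449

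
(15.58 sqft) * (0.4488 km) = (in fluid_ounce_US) 2.197e+07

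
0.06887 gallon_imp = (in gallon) 0.08271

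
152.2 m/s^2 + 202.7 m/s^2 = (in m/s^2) 354.9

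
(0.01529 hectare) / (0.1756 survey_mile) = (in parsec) 1.753e-17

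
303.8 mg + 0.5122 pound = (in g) 232.6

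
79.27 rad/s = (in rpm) 757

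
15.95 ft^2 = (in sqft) 15.95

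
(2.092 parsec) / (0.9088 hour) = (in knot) 3.835e+13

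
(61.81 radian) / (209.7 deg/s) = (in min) 0.2815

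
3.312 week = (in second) 2.003e+06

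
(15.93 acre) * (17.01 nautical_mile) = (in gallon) 5.365e+11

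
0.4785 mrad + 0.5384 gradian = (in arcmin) 30.72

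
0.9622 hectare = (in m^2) 9622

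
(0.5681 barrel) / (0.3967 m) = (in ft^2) 2.451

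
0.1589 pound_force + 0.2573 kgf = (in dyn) 3.23e+05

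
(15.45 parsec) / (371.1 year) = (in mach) 1.196e+05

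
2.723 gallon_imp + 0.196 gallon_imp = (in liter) 13.27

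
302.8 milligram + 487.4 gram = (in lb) 1.075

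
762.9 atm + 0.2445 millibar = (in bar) 773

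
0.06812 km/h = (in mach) 5.557e-05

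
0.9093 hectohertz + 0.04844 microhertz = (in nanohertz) 9.093e+10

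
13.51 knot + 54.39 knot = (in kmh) 125.8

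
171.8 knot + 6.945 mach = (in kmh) 8831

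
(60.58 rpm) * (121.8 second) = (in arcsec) 1.594e+08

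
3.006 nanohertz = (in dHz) 3.006e-08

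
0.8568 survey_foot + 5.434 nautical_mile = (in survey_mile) 6.253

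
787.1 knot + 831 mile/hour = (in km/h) 2795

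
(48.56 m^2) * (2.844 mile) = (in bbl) 1.398e+06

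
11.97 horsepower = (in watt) 8926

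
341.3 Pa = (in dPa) 3413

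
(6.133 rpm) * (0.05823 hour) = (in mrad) 1.346e+05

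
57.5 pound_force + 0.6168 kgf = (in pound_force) 58.86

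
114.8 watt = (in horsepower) 0.1539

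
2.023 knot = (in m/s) 1.041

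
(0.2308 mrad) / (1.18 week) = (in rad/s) 3.234e-10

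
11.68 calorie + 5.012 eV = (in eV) 3.05e+20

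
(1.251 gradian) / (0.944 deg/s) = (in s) 1.193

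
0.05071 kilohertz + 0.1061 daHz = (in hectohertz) 0.5177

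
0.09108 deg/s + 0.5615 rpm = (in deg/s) 3.46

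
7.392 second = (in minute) 0.1232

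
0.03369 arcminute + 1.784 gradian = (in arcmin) 96.37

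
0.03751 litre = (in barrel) 0.0002359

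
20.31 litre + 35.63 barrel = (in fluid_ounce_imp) 2.001e+05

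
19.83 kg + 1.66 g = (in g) 1.983e+04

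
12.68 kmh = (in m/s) 3.522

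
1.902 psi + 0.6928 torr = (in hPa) 132.1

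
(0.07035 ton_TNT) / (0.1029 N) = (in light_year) 3.024e-07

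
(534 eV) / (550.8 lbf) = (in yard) 3.819e-20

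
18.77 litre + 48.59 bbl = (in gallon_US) 2046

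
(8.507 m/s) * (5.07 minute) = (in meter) 2588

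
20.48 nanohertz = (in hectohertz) 2.048e-10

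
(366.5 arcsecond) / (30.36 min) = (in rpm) 9.315e-06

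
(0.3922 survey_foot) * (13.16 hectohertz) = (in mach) 0.462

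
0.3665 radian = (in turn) 0.05833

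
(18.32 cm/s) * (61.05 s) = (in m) 11.18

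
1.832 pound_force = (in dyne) 8.149e+05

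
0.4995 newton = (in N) 0.4995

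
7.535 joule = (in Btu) 0.007142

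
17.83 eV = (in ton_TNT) 6.828e-28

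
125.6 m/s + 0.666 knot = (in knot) 244.8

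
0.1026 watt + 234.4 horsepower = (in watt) 1.748e+05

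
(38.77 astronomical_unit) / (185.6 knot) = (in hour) 1.687e+07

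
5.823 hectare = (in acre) 14.39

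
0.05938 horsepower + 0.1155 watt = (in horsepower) 0.05953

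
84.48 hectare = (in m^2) 8.448e+05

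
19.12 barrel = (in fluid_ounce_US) 1.028e+05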